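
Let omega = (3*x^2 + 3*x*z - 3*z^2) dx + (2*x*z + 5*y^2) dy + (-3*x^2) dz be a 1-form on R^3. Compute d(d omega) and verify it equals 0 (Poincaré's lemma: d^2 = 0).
d(d omega) = 0

Step 1: d omega = sum_{i<j} (∂f_j/∂x_i - ∂f_i/∂x_j) dx_i ∧ dx_j:
  coeff of dx ∧ dy: 2*z
  coeff of dx ∧ dz: -9*x + 6*z
  coeff of dy ∧ dz: -2*x
Step 2: Apply d again to each 2-form coefficient. The only possible 3-form in R^3 is dx ∧ dy ∧ dz, with coefficient
  ∂(coeff of dy∧dz)/∂x - ∂(coeff of dx∧dz)/∂y + ∂(coeff of dx∧dy)/∂z
  = ∂/∂x (-2*x) - ∂/∂y (-9*x + 6*z) + ∂/∂z (2*z).
Each of these terms simplifies to sums of mixed partials that cancel in pairs. The result is 0 (by equality of mixed partials for smooth functions — Schwarz / Clairaut).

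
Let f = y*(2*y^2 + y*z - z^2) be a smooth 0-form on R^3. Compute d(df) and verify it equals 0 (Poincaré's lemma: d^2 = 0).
d(df) = 0

Step 1: df = sum_i (∂f/∂x_i) dx_i = (0) dx + (6*y^2 + 2*y*z - z^2) dy + (y*(y - 2*z)) dz.
Step 2: Apply d again. Using the 1-form formula, the coefficient of dx ∧ dy in d(df) is ∂^2 f/∂x ∂y - ∂^2 f/∂y ∂x = (0) - (0) = 0 (equality of mixed partials for smooth f).
Similarly for dx ∧ dz and dy ∧ dz — all coefficients vanish. So d(df) = 0.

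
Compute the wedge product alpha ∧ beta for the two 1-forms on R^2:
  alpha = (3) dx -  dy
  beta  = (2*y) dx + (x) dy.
alpha ∧ beta = (3*x + 2*y) dx ∧ dy

Distribute the wedge, using dx_i ∧ dx_j = -dx_j ∧ dx_i and dx_i ∧ dx_i = 0. For each pair (i, j) with i < j, the coefficient of dx_i ∧ dx_j in alpha ∧ beta is (alpha_i * beta_j - alpha_j * beta_i). Collecting: alpha ∧ beta = (3*x + 2*y) dx ∧ dy.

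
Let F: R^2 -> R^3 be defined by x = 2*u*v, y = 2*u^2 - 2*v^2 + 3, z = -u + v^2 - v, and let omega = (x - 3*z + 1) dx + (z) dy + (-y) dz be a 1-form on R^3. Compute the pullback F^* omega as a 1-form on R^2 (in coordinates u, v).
F^* omega = (-2*u^2 + 8*u*v^2 + 2*u*v - 6*v^3 + 4*v^2 + 2*v + 3) du + (8*u^2 - 6*u*v^2 + 10*u*v + 2*u + 2*v^2 - 6*v + 3) dv

Using F^*(f dg) = (f ∘ F) d(g ∘ F), substitute each coordinate x_i by F_i(u, v) in f_i, and replace dx_i by d F_i = (∂F_i/∂u) du + (∂F_i/∂v) dv.
  For the x component: f_1(F) = 2*u*v + 3*u - 3*v^2 + 3*v + 1; d F_1 = (2*v) du + (2*u) dv
  For the y component: f_2(F) = -u + v^2 - v; d F_2 = (4*u) du + (-4*v) dv
  For the z component: f_3(F) = -2*u^2 + 2*v^2 - 3; d F_3 = (-1) du + (2*v - 1) dv
Combining and collecting du, dv coefficients:
  coeff of du: -2*u^2 + 8*u*v^2 + 2*u*v - 6*v^3 + 4*v^2 + 2*v + 3
  coeff of dv: 8*u^2 - 6*u*v^2 + 10*u*v + 2*u + 2*v^2 - 6*v + 3
F^* omega = (-2*u^2 + 8*u*v^2 + 2*u*v - 6*v^3 + 4*v^2 + 2*v + 3) du + (8*u^2 - 6*u*v^2 + 10*u*v + 2*u + 2*v^2 - 6*v + 3) dv.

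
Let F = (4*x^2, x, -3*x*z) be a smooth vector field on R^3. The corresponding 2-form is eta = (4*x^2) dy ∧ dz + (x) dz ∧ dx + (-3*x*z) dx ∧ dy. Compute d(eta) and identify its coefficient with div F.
d(eta) = (5*x) dx ∧ dy ∧ dz; div F = 5*x

For a 2-form in R^3 of the form above, applying d gives a 3-form with coefficient ∂P/∂x + ∂Q/∂y + ∂R/∂z:
  ∂P/∂x = 8*x
  ∂Q/∂y = 0
  ∂R/∂z = -3*x
Sum = 5*x, which is exactly div F.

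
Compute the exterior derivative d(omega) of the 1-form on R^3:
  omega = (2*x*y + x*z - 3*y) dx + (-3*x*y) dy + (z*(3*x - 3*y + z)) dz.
d(omega) = (-2*x - 3*y + 3) dx ∧ dy + (-x + 3*z) dx ∧ dz + (-3*z) dy ∧ dz

For a 1-form omega = sum_i f_i dx_i, the exterior derivative is
  d(omega) = sum_{i < j} (∂f_j/∂x_i - ∂f_i/∂x_j) dx_i ∧ dx_j.
  coefficient of dx ∧ dy: ∂f_2/∂x - ∂f_1/∂y = ∂(-3*x*y)/∂x - ∂(2*x*y + x*z - 3*y)/∂y = -2*x - 3*y + 3
  coefficient of dx ∧ dz: ∂f_3/∂x - ∂f_1/∂z = ∂(z*(3*x - 3*y + z))/∂x - ∂(2*x*y + x*z - 3*y)/∂z = -x + 3*z
  coefficient of dy ∧ dz: ∂f_3/∂y - ∂f_2/∂z = ∂(z*(3*x - 3*y + z))/∂y - ∂(-3*x*y)/∂z = -3*z
Assembling: d(omega) = (-2*x - 3*y + 3) dx ∧ dy + (-x + 3*z) dx ∧ dz + (-3*z) dy ∧ dz.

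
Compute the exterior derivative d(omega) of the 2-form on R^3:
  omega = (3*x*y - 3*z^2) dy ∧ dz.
d(omega) = (3*y) dx ∧ dy ∧ dz

For a 2-form omega = sum_{i<j} g_{ij} dx_i ∧ dx_j, the exterior derivative is
  d(omega) = sum_{i<j} d(g_{ij}) ∧ dx_i ∧ dx_j = sum_{i<j, k} (∂g_{ij}/∂x_k) dx_k ∧ dx_i ∧ dx_j.
Expand each term, using dx_k ∧ dx_i ∧ dx_j = sgn(permutation) dx_{(a)} ∧ dx_{(b)} ∧ dx_{(c)} with (a < b < c) sorted:
  d(3*x*y - 3*z^2) includes (∂/∂x)(3*x*y - 3*z^2) dx = (3*y) dx, which multiplied by dy ∧ dz gives (3*y) dx ∧ dy ∧ dz
Collecting like 3-forms: d(omega) = (3*y) dx ∧ dy ∧ dz.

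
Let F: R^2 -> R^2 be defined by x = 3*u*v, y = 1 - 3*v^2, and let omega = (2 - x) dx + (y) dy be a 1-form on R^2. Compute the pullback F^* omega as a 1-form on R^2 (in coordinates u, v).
F^* omega = (3*v*(-3*u*v + 2)) du + (-9*u^2*v + 6*u + 18*v^3 - 6*v) dv

Using F^*(f dg) = (f ∘ F) d(g ∘ F), substitute each coordinate x_i by F_i(u, v) in f_i, and replace dx_i by d F_i = (∂F_i/∂u) du + (∂F_i/∂v) dv.
  For the x component: f_1(F) = -3*u*v + 2; d F_1 = (3*v) du + (3*u) dv
  For the y component: f_2(F) = 1 - 3*v^2; d F_2 = (0) du + (-6*v) dv
Combining and collecting du, dv coefficients:
  coeff of du: 3*v*(-3*u*v + 2)
  coeff of dv: -9*u^2*v + 6*u + 18*v^3 - 6*v
F^* omega = (3*v*(-3*u*v + 2)) du + (-9*u^2*v + 6*u + 18*v^3 - 6*v) dv.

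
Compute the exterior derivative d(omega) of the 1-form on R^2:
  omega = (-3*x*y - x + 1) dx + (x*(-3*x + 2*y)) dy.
d(omega) = (-3*x + 2*y) dx ∧ dy

For a 1-form omega = sum_i f_i dx_i, the exterior derivative is
  d(omega) = sum_{i < j} (∂f_j/∂x_i - ∂f_i/∂x_j) dx_i ∧ dx_j.
  coefficient of dx ∧ dy: ∂f_2/∂x - ∂f_1/∂y = ∂(x*(-3*x + 2*y))/∂x - ∂(-3*x*y - x + 1)/∂y = -3*x + 2*y
Assembling: d(omega) = (-3*x + 2*y) dx ∧ dy.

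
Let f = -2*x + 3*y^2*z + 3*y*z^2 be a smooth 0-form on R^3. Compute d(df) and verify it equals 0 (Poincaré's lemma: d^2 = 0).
d(df) = 0

Step 1: df = sum_i (∂f/∂x_i) dx_i = (-2) dx + (3*z*(2*y + z)) dy + (3*y*(y + 2*z)) dz.
Step 2: Apply d again. Using the 1-form formula, the coefficient of dx ∧ dy in d(df) is ∂^2 f/∂x ∂y - ∂^2 f/∂y ∂x = (0) - (0) = 0 (equality of mixed partials for smooth f).
Similarly for dx ∧ dz and dy ∧ dz — all coefficients vanish. So d(df) = 0.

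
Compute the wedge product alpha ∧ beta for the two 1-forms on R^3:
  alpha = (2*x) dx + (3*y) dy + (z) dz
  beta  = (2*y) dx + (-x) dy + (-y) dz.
alpha ∧ beta = (-2*x^2 - 6*y^2) dx ∧ dy + (-2*y*(x + z)) dx ∧ dz + (x*z - 3*y^2) dy ∧ dz

Distribute the wedge, using dx_i ∧ dx_j = -dx_j ∧ dx_i and dx_i ∧ dx_i = 0. For each pair (i, j) with i < j, the coefficient of dx_i ∧ dx_j in alpha ∧ beta is (alpha_i * beta_j - alpha_j * beta_i). Collecting: alpha ∧ beta = (-2*x^2 - 6*y^2) dx ∧ dy + (-2*y*(x + z)) dx ∧ dz + (x*z - 3*y^2) dy ∧ dz.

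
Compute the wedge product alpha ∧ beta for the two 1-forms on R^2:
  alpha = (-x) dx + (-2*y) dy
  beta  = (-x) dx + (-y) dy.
alpha ∧ beta = (-x*y) dx ∧ dy

Distribute the wedge, using dx_i ∧ dx_j = -dx_j ∧ dx_i and dx_i ∧ dx_i = 0. For each pair (i, j) with i < j, the coefficient of dx_i ∧ dx_j in alpha ∧ beta is (alpha_i * beta_j - alpha_j * beta_i). Collecting: alpha ∧ beta = (-x*y) dx ∧ dy.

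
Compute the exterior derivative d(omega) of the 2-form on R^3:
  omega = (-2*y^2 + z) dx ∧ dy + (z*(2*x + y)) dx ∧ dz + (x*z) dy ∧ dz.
d(omega) = (1) dx ∧ dy ∧ dz

For a 2-form omega = sum_{i<j} g_{ij} dx_i ∧ dx_j, the exterior derivative is
  d(omega) = sum_{i<j} d(g_{ij}) ∧ dx_i ∧ dx_j = sum_{i<j, k} (∂g_{ij}/∂x_k) dx_k ∧ dx_i ∧ dx_j.
Expand each term, using dx_k ∧ dx_i ∧ dx_j = sgn(permutation) dx_{(a)} ∧ dx_{(b)} ∧ dx_{(c)} with (a < b < c) sorted:
  d(-2*y^2 + z) includes (∂/∂z)(-2*y^2 + z) dz = (1) dz, which multiplied by dx ∧ dy gives (1) dx ∧ dy ∧ dz
  d(z*(2*x + y)) includes (∂/∂y)(z*(2*x + y)) dy = (z) dy, which multiplied by dx ∧ dz gives (-z) dx ∧ dy ∧ dz
  d(x*z) includes (∂/∂x)(x*z) dx = (z) dx, which multiplied by dy ∧ dz gives (z) dx ∧ dy ∧ dz
Collecting like 3-forms: d(omega) = (1) dx ∧ dy ∧ dz.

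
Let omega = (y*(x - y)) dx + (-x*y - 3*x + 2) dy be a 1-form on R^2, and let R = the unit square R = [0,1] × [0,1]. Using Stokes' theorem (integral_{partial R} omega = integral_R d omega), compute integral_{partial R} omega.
integral_(partial R) omega = -3

Stokes: integral_partial_R omega = integral_R d omega with d omega = (∂Q/∂x - ∂P/∂y) dx ∧ dy.
  ∂Q/∂x = -y - 3
  ∂P/∂y = x - 2*y
  integrand = ∂Q/∂x - ∂P/∂y = -x + y - 3.
Integrating over R: integral_0^1 integral_0^1 (-x + y - 3) dx dy = -3.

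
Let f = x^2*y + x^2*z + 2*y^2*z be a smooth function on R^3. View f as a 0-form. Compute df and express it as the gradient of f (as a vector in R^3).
df = (2*x*(y + z)) dx + (x^2 + 4*y*z) dy + (x^2 + 2*y^2) dz; grad f = (2*x*(y + z), x^2 + 4*y*z, x^2 + 2*y^2)

For a 0-form f, d f = (∂f/∂x) dx + (∂f/∂y) dy + (∂f/∂z) dz. The components of the vector representation are exactly the entries of grad f in Cartesian coordinates:
  ∂f/∂x = 2*x*(y + z)
  ∂f/∂y = x^2 + 4*y*z
  ∂f/∂z = x^2 + 2*y^2.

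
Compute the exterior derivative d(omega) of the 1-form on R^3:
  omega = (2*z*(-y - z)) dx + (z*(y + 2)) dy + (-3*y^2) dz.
d(omega) = (2*z) dx ∧ dy + (2*y + 4*z) dx ∧ dz + (-7*y - 2) dy ∧ dz

For a 1-form omega = sum_i f_i dx_i, the exterior derivative is
  d(omega) = sum_{i < j} (∂f_j/∂x_i - ∂f_i/∂x_j) dx_i ∧ dx_j.
  coefficient of dx ∧ dy: ∂f_2/∂x - ∂f_1/∂y = ∂(z*(y + 2))/∂x - ∂(2*z*(-y - z))/∂y = 2*z
  coefficient of dx ∧ dz: ∂f_3/∂x - ∂f_1/∂z = ∂(-3*y^2)/∂x - ∂(2*z*(-y - z))/∂z = 2*y + 4*z
  coefficient of dy ∧ dz: ∂f_3/∂y - ∂f_2/∂z = ∂(-3*y^2)/∂y - ∂(z*(y + 2))/∂z = -7*y - 2
Assembling: d(omega) = (2*z) dx ∧ dy + (2*y + 4*z) dx ∧ dz + (-7*y - 2) dy ∧ dz.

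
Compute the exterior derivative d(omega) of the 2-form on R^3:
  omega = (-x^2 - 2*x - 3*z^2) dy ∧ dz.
d(omega) = (-2*x - 2) dx ∧ dy ∧ dz

For a 2-form omega = sum_{i<j} g_{ij} dx_i ∧ dx_j, the exterior derivative is
  d(omega) = sum_{i<j} d(g_{ij}) ∧ dx_i ∧ dx_j = sum_{i<j, k} (∂g_{ij}/∂x_k) dx_k ∧ dx_i ∧ dx_j.
Expand each term, using dx_k ∧ dx_i ∧ dx_j = sgn(permutation) dx_{(a)} ∧ dx_{(b)} ∧ dx_{(c)} with (a < b < c) sorted:
  d(-x^2 - 2*x - 3*z^2) includes (∂/∂x)(-x^2 - 2*x - 3*z^2) dx = (-2*x - 2) dx, which multiplied by dy ∧ dz gives (-2*x - 2) dx ∧ dy ∧ dz
Collecting like 3-forms: d(omega) = (-2*x - 2) dx ∧ dy ∧ dz.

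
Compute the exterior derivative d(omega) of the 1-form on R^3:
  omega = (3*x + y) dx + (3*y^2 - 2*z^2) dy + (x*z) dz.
d(omega) = (-1) dx ∧ dy + (z) dx ∧ dz + (4*z) dy ∧ dz

For a 1-form omega = sum_i f_i dx_i, the exterior derivative is
  d(omega) = sum_{i < j} (∂f_j/∂x_i - ∂f_i/∂x_j) dx_i ∧ dx_j.
  coefficient of dx ∧ dy: ∂f_2/∂x - ∂f_1/∂y = ∂(3*y^2 - 2*z^2)/∂x - ∂(3*x + y)/∂y = -1
  coefficient of dx ∧ dz: ∂f_3/∂x - ∂f_1/∂z = ∂(x*z)/∂x - ∂(3*x + y)/∂z = z
  coefficient of dy ∧ dz: ∂f_3/∂y - ∂f_2/∂z = ∂(x*z)/∂y - ∂(3*y^2 - 2*z^2)/∂z = 4*z
Assembling: d(omega) = (-1) dx ∧ dy + (z) dx ∧ dz + (4*z) dy ∧ dz.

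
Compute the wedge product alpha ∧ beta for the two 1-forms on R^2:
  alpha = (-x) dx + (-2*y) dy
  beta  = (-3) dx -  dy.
alpha ∧ beta = (x - 6*y) dx ∧ dy

Distribute the wedge, using dx_i ∧ dx_j = -dx_j ∧ dx_i and dx_i ∧ dx_i = 0. For each pair (i, j) with i < j, the coefficient of dx_i ∧ dx_j in alpha ∧ beta is (alpha_i * beta_j - alpha_j * beta_i). Collecting: alpha ∧ beta = (x - 6*y) dx ∧ dy.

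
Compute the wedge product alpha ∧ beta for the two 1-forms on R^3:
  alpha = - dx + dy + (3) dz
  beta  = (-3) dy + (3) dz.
alpha ∧ beta = (3) dx ∧ dy + (-3) dx ∧ dz + (12) dy ∧ dz

Distribute the wedge, using dx_i ∧ dx_j = -dx_j ∧ dx_i and dx_i ∧ dx_i = 0. For each pair (i, j) with i < j, the coefficient of dx_i ∧ dx_j in alpha ∧ beta is (alpha_i * beta_j - alpha_j * beta_i). Collecting: alpha ∧ beta = (3) dx ∧ dy + (-3) dx ∧ dz + (12) dy ∧ dz.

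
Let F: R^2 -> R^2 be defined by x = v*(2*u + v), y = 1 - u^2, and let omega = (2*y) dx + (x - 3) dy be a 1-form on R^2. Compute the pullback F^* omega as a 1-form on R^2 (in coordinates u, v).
F^* omega = (-8*u^2*v - 2*u*v^2 + 6*u + 4*v) du + (-4*u^3 - 4*u^2*v + 4*u + 4*v) dv

Using F^*(f dg) = (f ∘ F) d(g ∘ F), substitute each coordinate x_i by F_i(u, v) in f_i, and replace dx_i by d F_i = (∂F_i/∂u) du + (∂F_i/∂v) dv.
  For the x component: f_1(F) = 2 - 2*u^2; d F_1 = (2*v) du + (2*u + 2*v) dv
  For the y component: f_2(F) = 2*u*v + v^2 - 3; d F_2 = (-2*u) du + (0) dv
Combining and collecting du, dv coefficients:
  coeff of du: -8*u^2*v - 2*u*v^2 + 6*u + 4*v
  coeff of dv: -4*u^3 - 4*u^2*v + 4*u + 4*v
F^* omega = (-8*u^2*v - 2*u*v^2 + 6*u + 4*v) du + (-4*u^3 - 4*u^2*v + 4*u + 4*v) dv.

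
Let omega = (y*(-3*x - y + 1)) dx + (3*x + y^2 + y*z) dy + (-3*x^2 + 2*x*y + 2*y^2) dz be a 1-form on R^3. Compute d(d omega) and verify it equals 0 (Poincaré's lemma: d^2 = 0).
d(d omega) = 0

Step 1: d omega = sum_{i<j} (∂f_j/∂x_i - ∂f_i/∂x_j) dx_i ∧ dx_j:
  coeff of dx ∧ dy: 3*x + 2*y + 2
  coeff of dx ∧ dz: -6*x + 2*y
  coeff of dy ∧ dz: 2*x + 3*y
Step 2: Apply d again to each 2-form coefficient. The only possible 3-form in R^3 is dx ∧ dy ∧ dz, with coefficient
  ∂(coeff of dy∧dz)/∂x - ∂(coeff of dx∧dz)/∂y + ∂(coeff of dx∧dy)/∂z
  = ∂/∂x (2*x + 3*y) - ∂/∂y (-6*x + 2*y) + ∂/∂z (3*x + 2*y + 2).
Each of these terms simplifies to sums of mixed partials that cancel in pairs. The result is 0 (by equality of mixed partials for smooth functions — Schwarz / Clairaut).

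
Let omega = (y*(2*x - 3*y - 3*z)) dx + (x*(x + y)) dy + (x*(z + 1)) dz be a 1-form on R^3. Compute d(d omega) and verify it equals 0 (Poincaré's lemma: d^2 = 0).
d(d omega) = 0

Step 1: d omega = sum_{i<j} (∂f_j/∂x_i - ∂f_i/∂x_j) dx_i ∧ dx_j:
  coeff of dx ∧ dy: 7*y + 3*z
  coeff of dx ∧ dz: 3*y + z + 1
  coeff of dy ∧ dz: 0
Step 2: Apply d again to each 2-form coefficient. The only possible 3-form in R^3 is dx ∧ dy ∧ dz, with coefficient
  ∂(coeff of dy∧dz)/∂x - ∂(coeff of dx∧dz)/∂y + ∂(coeff of dx∧dy)/∂z
  = ∂/∂x (0) - ∂/∂y (3*y + z + 1) + ∂/∂z (7*y + 3*z).
Each of these terms simplifies to sums of mixed partials that cancel in pairs. The result is 0 (by equality of mixed partials for smooth functions — Schwarz / Clairaut).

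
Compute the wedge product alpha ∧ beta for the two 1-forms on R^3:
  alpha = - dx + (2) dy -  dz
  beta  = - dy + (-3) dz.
alpha ∧ beta = (1) dx ∧ dy + (3) dx ∧ dz + (-7) dy ∧ dz

Distribute the wedge, using dx_i ∧ dx_j = -dx_j ∧ dx_i and dx_i ∧ dx_i = 0. For each pair (i, j) with i < j, the coefficient of dx_i ∧ dx_j in alpha ∧ beta is (alpha_i * beta_j - alpha_j * beta_i). Collecting: alpha ∧ beta = (1) dx ∧ dy + (3) dx ∧ dz + (-7) dy ∧ dz.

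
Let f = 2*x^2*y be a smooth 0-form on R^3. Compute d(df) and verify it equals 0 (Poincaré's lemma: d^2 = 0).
d(df) = 0

Step 1: df = sum_i (∂f/∂x_i) dx_i = (4*x*y) dx + (2*x^2) dy + (0) dz.
Step 2: Apply d again. Using the 1-form formula, the coefficient of dx ∧ dy in d(df) is ∂^2 f/∂x ∂y - ∂^2 f/∂y ∂x = (4*x) - (4*x) = 0 (equality of mixed partials for smooth f).
Similarly for dx ∧ dz and dy ∧ dz — all coefficients vanish. So d(df) = 0.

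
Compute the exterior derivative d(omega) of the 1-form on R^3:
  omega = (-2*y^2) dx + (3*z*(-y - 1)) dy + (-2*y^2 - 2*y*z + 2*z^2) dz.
d(omega) = (4*y) dx ∧ dy + (-y - 2*z + 3) dy ∧ dz

For a 1-form omega = sum_i f_i dx_i, the exterior derivative is
  d(omega) = sum_{i < j} (∂f_j/∂x_i - ∂f_i/∂x_j) dx_i ∧ dx_j.
  coefficient of dx ∧ dy: ∂f_2/∂x - ∂f_1/∂y = ∂(3*z*(-y - 1))/∂x - ∂(-2*y^2)/∂y = 4*y
  coefficient of dy ∧ dz: ∂f_3/∂y - ∂f_2/∂z = ∂(-2*y^2 - 2*y*z + 2*z^2)/∂y - ∂(3*z*(-y - 1))/∂z = -y - 2*z + 3
Assembling: d(omega) = (4*y) dx ∧ dy + (-y - 2*z + 3) dy ∧ dz.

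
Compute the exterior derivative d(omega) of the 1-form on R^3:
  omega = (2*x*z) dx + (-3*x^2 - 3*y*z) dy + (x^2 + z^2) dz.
d(omega) = (-6*x) dx ∧ dy + (3*y) dy ∧ dz

For a 1-form omega = sum_i f_i dx_i, the exterior derivative is
  d(omega) = sum_{i < j} (∂f_j/∂x_i - ∂f_i/∂x_j) dx_i ∧ dx_j.
  coefficient of dx ∧ dy: ∂f_2/∂x - ∂f_1/∂y = ∂(-3*x^2 - 3*y*z)/∂x - ∂(2*x*z)/∂y = -6*x
  coefficient of dy ∧ dz: ∂f_3/∂y - ∂f_2/∂z = ∂(x^2 + z^2)/∂y - ∂(-3*x^2 - 3*y*z)/∂z = 3*y
Assembling: d(omega) = (-6*x) dx ∧ dy + (3*y) dy ∧ dz.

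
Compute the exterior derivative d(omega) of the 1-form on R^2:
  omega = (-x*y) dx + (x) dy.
d(omega) = (x + 1) dx ∧ dy

For a 1-form omega = sum_i f_i dx_i, the exterior derivative is
  d(omega) = sum_{i < j} (∂f_j/∂x_i - ∂f_i/∂x_j) dx_i ∧ dx_j.
  coefficient of dx ∧ dy: ∂f_2/∂x - ∂f_1/∂y = ∂(x)/∂x - ∂(-x*y)/∂y = x + 1
Assembling: d(omega) = (x + 1) dx ∧ dy.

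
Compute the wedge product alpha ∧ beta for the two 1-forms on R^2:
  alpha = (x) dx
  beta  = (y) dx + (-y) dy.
alpha ∧ beta = (-x*y) dx ∧ dy

Distribute the wedge, using dx_i ∧ dx_j = -dx_j ∧ dx_i and dx_i ∧ dx_i = 0. For each pair (i, j) with i < j, the coefficient of dx_i ∧ dx_j in alpha ∧ beta is (alpha_i * beta_j - alpha_j * beta_i). Collecting: alpha ∧ beta = (-x*y) dx ∧ dy.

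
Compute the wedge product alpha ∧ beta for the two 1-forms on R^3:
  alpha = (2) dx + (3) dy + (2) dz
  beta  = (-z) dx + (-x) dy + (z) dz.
alpha ∧ beta = (-2*x + 3*z) dx ∧ dy + (4*z) dx ∧ dz + (2*x + 3*z) dy ∧ dz

Distribute the wedge, using dx_i ∧ dx_j = -dx_j ∧ dx_i and dx_i ∧ dx_i = 0. For each pair (i, j) with i < j, the coefficient of dx_i ∧ dx_j in alpha ∧ beta is (alpha_i * beta_j - alpha_j * beta_i). Collecting: alpha ∧ beta = (-2*x + 3*z) dx ∧ dy + (4*z) dx ∧ dz + (2*x + 3*z) dy ∧ dz.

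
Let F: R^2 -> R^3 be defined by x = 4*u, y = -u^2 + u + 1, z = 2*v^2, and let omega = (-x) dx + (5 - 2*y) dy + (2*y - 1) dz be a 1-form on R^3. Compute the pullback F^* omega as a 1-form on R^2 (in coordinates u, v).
F^* omega = (-4*u^3 + 6*u^2 - 24*u + 3) du + (4*v*(-2*u^2 + 2*u + 1)) dv

Using F^*(f dg) = (f ∘ F) d(g ∘ F), substitute each coordinate x_i by F_i(u, v) in f_i, and replace dx_i by d F_i = (∂F_i/∂u) du + (∂F_i/∂v) dv.
  For the x component: f_1(F) = -4*u; d F_1 = (4) du + (0) dv
  For the y component: f_2(F) = 2*u^2 - 2*u + 3; d F_2 = (1 - 2*u) du + (0) dv
  For the z component: f_3(F) = -2*u^2 + 2*u + 1; d F_3 = (0) du + (4*v) dv
Combining and collecting du, dv coefficients:
  coeff of du: -4*u^3 + 6*u^2 - 24*u + 3
  coeff of dv: 4*v*(-2*u^2 + 2*u + 1)
F^* omega = (-4*u^3 + 6*u^2 - 24*u + 3) du + (4*v*(-2*u^2 + 2*u + 1)) dv.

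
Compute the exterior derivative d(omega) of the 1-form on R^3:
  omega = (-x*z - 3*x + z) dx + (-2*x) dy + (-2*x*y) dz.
d(omega) = (-2) dx ∧ dy + (x - 2*y - 1) dx ∧ dz + (-2*x) dy ∧ dz

For a 1-form omega = sum_i f_i dx_i, the exterior derivative is
  d(omega) = sum_{i < j} (∂f_j/∂x_i - ∂f_i/∂x_j) dx_i ∧ dx_j.
  coefficient of dx ∧ dy: ∂f_2/∂x - ∂f_1/∂y = ∂(-2*x)/∂x - ∂(-x*z - 3*x + z)/∂y = -2
  coefficient of dx ∧ dz: ∂f_3/∂x - ∂f_1/∂z = ∂(-2*x*y)/∂x - ∂(-x*z - 3*x + z)/∂z = x - 2*y - 1
  coefficient of dy ∧ dz: ∂f_3/∂y - ∂f_2/∂z = ∂(-2*x*y)/∂y - ∂(-2*x)/∂z = -2*x
Assembling: d(omega) = (-2) dx ∧ dy + (x - 2*y - 1) dx ∧ dz + (-2*x) dy ∧ dz.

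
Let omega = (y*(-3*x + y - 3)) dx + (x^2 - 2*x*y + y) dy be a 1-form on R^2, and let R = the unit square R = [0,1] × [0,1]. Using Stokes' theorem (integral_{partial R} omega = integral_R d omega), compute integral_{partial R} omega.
integral_(partial R) omega = 7/2

Stokes: integral_partial_R omega = integral_R d omega with d omega = (∂Q/∂x - ∂P/∂y) dx ∧ dy.
  ∂Q/∂x = 2*x - 2*y
  ∂P/∂y = -3*x + 2*y - 3
  integrand = ∂Q/∂x - ∂P/∂y = 5*x - 4*y + 3.
Integrating over R: integral_0^1 integral_0^1 (5*x - 4*y + 3) dx dy = 7/2.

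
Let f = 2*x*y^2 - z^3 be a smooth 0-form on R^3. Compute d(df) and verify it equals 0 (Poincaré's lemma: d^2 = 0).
d(df) = 0

Step 1: df = sum_i (∂f/∂x_i) dx_i = (2*y^2) dx + (4*x*y) dy + (-3*z^2) dz.
Step 2: Apply d again. Using the 1-form formula, the coefficient of dx ∧ dy in d(df) is ∂^2 f/∂x ∂y - ∂^2 f/∂y ∂x = (4*y) - (4*y) = 0 (equality of mixed partials for smooth f).
Similarly for dx ∧ dz and dy ∧ dz — all coefficients vanish. So d(df) = 0.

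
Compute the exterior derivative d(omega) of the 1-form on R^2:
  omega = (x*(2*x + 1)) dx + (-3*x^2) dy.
d(omega) = (-6*x) dx ∧ dy

For a 1-form omega = sum_i f_i dx_i, the exterior derivative is
  d(omega) = sum_{i < j} (∂f_j/∂x_i - ∂f_i/∂x_j) dx_i ∧ dx_j.
  coefficient of dx ∧ dy: ∂f_2/∂x - ∂f_1/∂y = ∂(-3*x^2)/∂x - ∂(x*(2*x + 1))/∂y = -6*x
Assembling: d(omega) = (-6*x) dx ∧ dy.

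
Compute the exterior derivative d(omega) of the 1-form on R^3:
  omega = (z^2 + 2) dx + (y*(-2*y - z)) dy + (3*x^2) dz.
d(omega) = (6*x - 2*z) dx ∧ dz + (y) dy ∧ dz

For a 1-form omega = sum_i f_i dx_i, the exterior derivative is
  d(omega) = sum_{i < j} (∂f_j/∂x_i - ∂f_i/∂x_j) dx_i ∧ dx_j.
  coefficient of dx ∧ dz: ∂f_3/∂x - ∂f_1/∂z = ∂(3*x^2)/∂x - ∂(z^2 + 2)/∂z = 6*x - 2*z
  coefficient of dy ∧ dz: ∂f_3/∂y - ∂f_2/∂z = ∂(3*x^2)/∂y - ∂(y*(-2*y - z))/∂z = y
Assembling: d(omega) = (6*x - 2*z) dx ∧ dz + (y) dy ∧ dz.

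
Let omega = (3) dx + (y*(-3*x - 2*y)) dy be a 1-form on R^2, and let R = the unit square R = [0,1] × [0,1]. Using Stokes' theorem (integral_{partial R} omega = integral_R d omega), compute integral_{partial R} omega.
integral_(partial R) omega = -3/2

Stokes: integral_partial_R omega = integral_R d omega with d omega = (∂Q/∂x - ∂P/∂y) dx ∧ dy.
  ∂Q/∂x = -3*y
  ∂P/∂y = 0
  integrand = ∂Q/∂x - ∂P/∂y = -3*y.
Integrating over R: integral_0^1 integral_0^1 (-3*y) dx dy = -3/2.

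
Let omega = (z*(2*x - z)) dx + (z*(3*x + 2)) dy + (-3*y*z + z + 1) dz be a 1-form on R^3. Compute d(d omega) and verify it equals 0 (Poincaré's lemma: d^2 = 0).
d(d omega) = 0

Step 1: d omega = sum_{i<j} (∂f_j/∂x_i - ∂f_i/∂x_j) dx_i ∧ dx_j:
  coeff of dx ∧ dy: 3*z
  coeff of dx ∧ dz: -2*x + 2*z
  coeff of dy ∧ dz: -3*x - 3*z - 2
Step 2: Apply d again to each 2-form coefficient. The only possible 3-form in R^3 is dx ∧ dy ∧ dz, with coefficient
  ∂(coeff of dy∧dz)/∂x - ∂(coeff of dx∧dz)/∂y + ∂(coeff of dx∧dy)/∂z
  = ∂/∂x (-3*x - 3*z - 2) - ∂/∂y (-2*x + 2*z) + ∂/∂z (3*z).
Each of these terms simplifies to sums of mixed partials that cancel in pairs. The result is 0 (by equality of mixed partials for smooth functions — Schwarz / Clairaut).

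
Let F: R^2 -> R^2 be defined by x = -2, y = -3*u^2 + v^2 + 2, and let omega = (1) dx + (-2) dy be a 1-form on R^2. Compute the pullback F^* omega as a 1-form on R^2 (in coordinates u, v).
F^* omega = (12*u) du + (-4*v) dv

Using F^*(f dg) = (f ∘ F) d(g ∘ F), substitute each coordinate x_i by F_i(u, v) in f_i, and replace dx_i by d F_i = (∂F_i/∂u) du + (∂F_i/∂v) dv.
  For the x component: f_1(F) = 1; d F_1 = (0) du + (0) dv
  For the y component: f_2(F) = -2; d F_2 = (-6*u) du + (2*v) dv
Combining and collecting du, dv coefficients:
  coeff of du: 12*u
  coeff of dv: -4*v
F^* omega = (12*u) du + (-4*v) dv.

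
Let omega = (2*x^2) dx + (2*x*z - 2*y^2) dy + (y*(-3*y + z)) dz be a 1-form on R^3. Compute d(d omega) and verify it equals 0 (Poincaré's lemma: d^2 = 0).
d(d omega) = 0

Step 1: d omega = sum_{i<j} (∂f_j/∂x_i - ∂f_i/∂x_j) dx_i ∧ dx_j:
  coeff of dx ∧ dy: 2*z
  coeff of dx ∧ dz: 0
  coeff of dy ∧ dz: -2*x - 6*y + z
Step 2: Apply d again to each 2-form coefficient. The only possible 3-form in R^3 is dx ∧ dy ∧ dz, with coefficient
  ∂(coeff of dy∧dz)/∂x - ∂(coeff of dx∧dz)/∂y + ∂(coeff of dx∧dy)/∂z
  = ∂/∂x (-2*x - 6*y + z) - ∂/∂y (0) + ∂/∂z (2*z).
Each of these terms simplifies to sums of mixed partials that cancel in pairs. The result is 0 (by equality of mixed partials for smooth functions — Schwarz / Clairaut).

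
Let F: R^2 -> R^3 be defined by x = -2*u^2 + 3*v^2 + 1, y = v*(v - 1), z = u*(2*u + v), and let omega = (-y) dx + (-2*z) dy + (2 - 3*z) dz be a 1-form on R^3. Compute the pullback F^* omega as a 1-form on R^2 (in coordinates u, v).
F^* omega = (-24*u^3 - 18*u^2*v + u*v^2 - 4*u*v + 8*u + 2*v) du + (-6*u^3 - 11*u^2*v + 4*u^2 - 4*u*v^2 + 2*u*v + 2*u - 6*v^3 + 6*v^2) dv

Using F^*(f dg) = (f ∘ F) d(g ∘ F), substitute each coordinate x_i by F_i(u, v) in f_i, and replace dx_i by d F_i = (∂F_i/∂u) du + (∂F_i/∂v) dv.
  For the x component: f_1(F) = v*(1 - v); d F_1 = (-4*u) du + (6*v) dv
  For the y component: f_2(F) = 2*u*(-2*u - v); d F_2 = (0) du + (2*v - 1) dv
  For the z component: f_3(F) = -6*u^2 - 3*u*v + 2; d F_3 = (4*u + v) du + (u) dv
Combining and collecting du, dv coefficients:
  coeff of du: -24*u^3 - 18*u^2*v + u*v^2 - 4*u*v + 8*u + 2*v
  coeff of dv: -6*u^3 - 11*u^2*v + 4*u^2 - 4*u*v^2 + 2*u*v + 2*u - 6*v^3 + 6*v^2
F^* omega = (-24*u^3 - 18*u^2*v + u*v^2 - 4*u*v + 8*u + 2*v) du + (-6*u^3 - 11*u^2*v + 4*u^2 - 4*u*v^2 + 2*u*v + 2*u - 6*v^3 + 6*v^2) dv.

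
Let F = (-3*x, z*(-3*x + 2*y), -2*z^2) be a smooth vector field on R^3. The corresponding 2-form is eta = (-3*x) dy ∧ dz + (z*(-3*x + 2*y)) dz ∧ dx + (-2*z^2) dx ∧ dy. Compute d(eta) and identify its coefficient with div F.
d(eta) = (-2*z - 3) dx ∧ dy ∧ dz; div F = -2*z - 3

For a 2-form in R^3 of the form above, applying d gives a 3-form with coefficient ∂P/∂x + ∂Q/∂y + ∂R/∂z:
  ∂P/∂x = -3
  ∂Q/∂y = 2*z
  ∂R/∂z = -4*z
Sum = -2*z - 3, which is exactly div F.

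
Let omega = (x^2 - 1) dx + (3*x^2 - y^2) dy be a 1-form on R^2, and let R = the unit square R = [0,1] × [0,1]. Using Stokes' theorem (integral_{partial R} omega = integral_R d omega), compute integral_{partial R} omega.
integral_(partial R) omega = 3

Stokes: integral_partial_R omega = integral_R d omega with d omega = (∂Q/∂x - ∂P/∂y) dx ∧ dy.
  ∂Q/∂x = 6*x
  ∂P/∂y = 0
  integrand = ∂Q/∂x - ∂P/∂y = 6*x.
Integrating over R: integral_0^1 integral_0^1 (6*x) dx dy = 3.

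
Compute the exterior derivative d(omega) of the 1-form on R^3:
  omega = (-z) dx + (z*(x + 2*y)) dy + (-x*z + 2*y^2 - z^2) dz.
d(omega) = (z) dx ∧ dy + (1 - z) dx ∧ dz + (-x + 2*y) dy ∧ dz

For a 1-form omega = sum_i f_i dx_i, the exterior derivative is
  d(omega) = sum_{i < j} (∂f_j/∂x_i - ∂f_i/∂x_j) dx_i ∧ dx_j.
  coefficient of dx ∧ dy: ∂f_2/∂x - ∂f_1/∂y = ∂(z*(x + 2*y))/∂x - ∂(-z)/∂y = z
  coefficient of dx ∧ dz: ∂f_3/∂x - ∂f_1/∂z = ∂(-x*z + 2*y^2 - z^2)/∂x - ∂(-z)/∂z = 1 - z
  coefficient of dy ∧ dz: ∂f_3/∂y - ∂f_2/∂z = ∂(-x*z + 2*y^2 - z^2)/∂y - ∂(z*(x + 2*y))/∂z = -x + 2*y
Assembling: d(omega) = (z) dx ∧ dy + (1 - z) dx ∧ dz + (-x + 2*y) dy ∧ dz.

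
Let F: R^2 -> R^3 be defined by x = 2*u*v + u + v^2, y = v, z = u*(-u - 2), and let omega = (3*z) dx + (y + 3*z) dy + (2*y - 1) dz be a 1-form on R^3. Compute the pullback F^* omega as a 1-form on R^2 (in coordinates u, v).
F^* omega = (-6*u^2*v - 3*u^2 - 16*u*v - 4*u - 4*v + 2) du + (-6*u^3 - 6*u^2*v - 15*u^2 - 12*u*v - 6*u + v) dv

Using F^*(f dg) = (f ∘ F) d(g ∘ F), substitute each coordinate x_i by F_i(u, v) in f_i, and replace dx_i by d F_i = (∂F_i/∂u) du + (∂F_i/∂v) dv.
  For the x component: f_1(F) = 3*u*(-u - 2); d F_1 = (2*v + 1) du + (2*u + 2*v) dv
  For the y component: f_2(F) = -3*u^2 - 6*u + v; d F_2 = (0) du + (1) dv
  For the z component: f_3(F) = 2*v - 1; d F_3 = (-2*u - 2) du + (0) dv
Combining and collecting du, dv coefficients:
  coeff of du: -6*u^2*v - 3*u^2 - 16*u*v - 4*u - 4*v + 2
  coeff of dv: -6*u^3 - 6*u^2*v - 15*u^2 - 12*u*v - 6*u + v
F^* omega = (-6*u^2*v - 3*u^2 - 16*u*v - 4*u - 4*v + 2) du + (-6*u^3 - 6*u^2*v - 15*u^2 - 12*u*v - 6*u + v) dv.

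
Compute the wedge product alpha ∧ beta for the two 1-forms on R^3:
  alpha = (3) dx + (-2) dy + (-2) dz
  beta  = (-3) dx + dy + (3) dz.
alpha ∧ beta = (-3) dx ∧ dy + (3) dx ∧ dz + (-4) dy ∧ dz

Distribute the wedge, using dx_i ∧ dx_j = -dx_j ∧ dx_i and dx_i ∧ dx_i = 0. For each pair (i, j) with i < j, the coefficient of dx_i ∧ dx_j in alpha ∧ beta is (alpha_i * beta_j - alpha_j * beta_i). Collecting: alpha ∧ beta = (-3) dx ∧ dy + (3) dx ∧ dz + (-4) dy ∧ dz.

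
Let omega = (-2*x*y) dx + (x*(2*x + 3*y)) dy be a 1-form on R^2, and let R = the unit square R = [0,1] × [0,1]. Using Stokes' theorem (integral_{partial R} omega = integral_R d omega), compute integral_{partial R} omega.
integral_(partial R) omega = 9/2

Stokes: integral_partial_R omega = integral_R d omega with d omega = (∂Q/∂x - ∂P/∂y) dx ∧ dy.
  ∂Q/∂x = 4*x + 3*y
  ∂P/∂y = -2*x
  integrand = ∂Q/∂x - ∂P/∂y = 6*x + 3*y.
Integrating over R: integral_0^1 integral_0^1 (6*x + 3*y) dx dy = 9/2.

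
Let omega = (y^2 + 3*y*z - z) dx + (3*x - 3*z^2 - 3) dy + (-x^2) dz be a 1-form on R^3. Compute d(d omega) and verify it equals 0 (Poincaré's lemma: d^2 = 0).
d(d omega) = 0

Step 1: d omega = sum_{i<j} (∂f_j/∂x_i - ∂f_i/∂x_j) dx_i ∧ dx_j:
  coeff of dx ∧ dy: -2*y - 3*z + 3
  coeff of dx ∧ dz: -2*x - 3*y + 1
  coeff of dy ∧ dz: 6*z
Step 2: Apply d again to each 2-form coefficient. The only possible 3-form in R^3 is dx ∧ dy ∧ dz, with coefficient
  ∂(coeff of dy∧dz)/∂x - ∂(coeff of dx∧dz)/∂y + ∂(coeff of dx∧dy)/∂z
  = ∂/∂x (6*z) - ∂/∂y (-2*x - 3*y + 1) + ∂/∂z (-2*y - 3*z + 3).
Each of these terms simplifies to sums of mixed partials that cancel in pairs. The result is 0 (by equality of mixed partials for smooth functions — Schwarz / Clairaut).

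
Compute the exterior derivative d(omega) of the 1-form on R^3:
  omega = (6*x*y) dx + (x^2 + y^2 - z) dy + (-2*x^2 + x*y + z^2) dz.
d(omega) = (-4*x) dx ∧ dy + (-4*x + y) dx ∧ dz + (x + 1) dy ∧ dz

For a 1-form omega = sum_i f_i dx_i, the exterior derivative is
  d(omega) = sum_{i < j} (∂f_j/∂x_i - ∂f_i/∂x_j) dx_i ∧ dx_j.
  coefficient of dx ∧ dy: ∂f_2/∂x - ∂f_1/∂y = ∂(x^2 + y^2 - z)/∂x - ∂(6*x*y)/∂y = -4*x
  coefficient of dx ∧ dz: ∂f_3/∂x - ∂f_1/∂z = ∂(-2*x^2 + x*y + z^2)/∂x - ∂(6*x*y)/∂z = -4*x + y
  coefficient of dy ∧ dz: ∂f_3/∂y - ∂f_2/∂z = ∂(-2*x^2 + x*y + z^2)/∂y - ∂(x^2 + y^2 - z)/∂z = x + 1
Assembling: d(omega) = (-4*x) dx ∧ dy + (-4*x + y) dx ∧ dz + (x + 1) dy ∧ dz.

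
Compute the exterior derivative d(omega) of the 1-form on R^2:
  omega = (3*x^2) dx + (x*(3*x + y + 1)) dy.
d(omega) = (6*x + y + 1) dx ∧ dy

For a 1-form omega = sum_i f_i dx_i, the exterior derivative is
  d(omega) = sum_{i < j} (∂f_j/∂x_i - ∂f_i/∂x_j) dx_i ∧ dx_j.
  coefficient of dx ∧ dy: ∂f_2/∂x - ∂f_1/∂y = ∂(x*(3*x + y + 1))/∂x - ∂(3*x^2)/∂y = 6*x + y + 1
Assembling: d(omega) = (6*x + y + 1) dx ∧ dy.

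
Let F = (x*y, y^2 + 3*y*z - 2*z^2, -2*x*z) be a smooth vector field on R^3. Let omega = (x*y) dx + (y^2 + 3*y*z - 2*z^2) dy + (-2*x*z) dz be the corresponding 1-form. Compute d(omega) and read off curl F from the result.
d(omega) = (-3*y + 4*z) dy ∧ dz + (2*z) dz ∧ dx + (-x) dx ∧ dy; curl F = (-3*y + 4*z, 2*z, -x)

d omega = sum_{i<j} (∂f_j/∂x_i - ∂f_i/∂x_j) dx_i ∧ dx_j. Under the identification (dy ∧ dz, dz ∧ dx, dx ∧ dy) ↔ (e_x, e_y, e_z), the coefficients are exactly the components of curl F. Compute:
  ∂R/∂y - ∂Q/∂z = (0) - (3*y - 4*z) = -3*y + 4*z
  ∂P/∂z - ∂R/∂x = (0) - (-2*z) = 2*z
  ∂Q/∂x - ∂P/∂y = (0) - (x) = -x.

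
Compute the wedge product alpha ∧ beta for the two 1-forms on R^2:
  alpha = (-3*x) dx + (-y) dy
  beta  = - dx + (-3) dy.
alpha ∧ beta = (9*x - y) dx ∧ dy

Distribute the wedge, using dx_i ∧ dx_j = -dx_j ∧ dx_i and dx_i ∧ dx_i = 0. For each pair (i, j) with i < j, the coefficient of dx_i ∧ dx_j in alpha ∧ beta is (alpha_i * beta_j - alpha_j * beta_i). Collecting: alpha ∧ beta = (9*x - y) dx ∧ dy.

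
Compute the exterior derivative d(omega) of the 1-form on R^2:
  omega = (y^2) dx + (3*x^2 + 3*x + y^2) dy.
d(omega) = (6*x - 2*y + 3) dx ∧ dy

For a 1-form omega = sum_i f_i dx_i, the exterior derivative is
  d(omega) = sum_{i < j} (∂f_j/∂x_i - ∂f_i/∂x_j) dx_i ∧ dx_j.
  coefficient of dx ∧ dy: ∂f_2/∂x - ∂f_1/∂y = ∂(3*x^2 + 3*x + y^2)/∂x - ∂(y^2)/∂y = 6*x - 2*y + 3
Assembling: d(omega) = (6*x - 2*y + 3) dx ∧ dy.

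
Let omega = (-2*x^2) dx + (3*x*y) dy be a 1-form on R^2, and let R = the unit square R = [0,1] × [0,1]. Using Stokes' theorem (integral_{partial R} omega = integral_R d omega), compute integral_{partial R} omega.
integral_(partial R) omega = 3/2

Stokes: integral_partial_R omega = integral_R d omega with d omega = (∂Q/∂x - ∂P/∂y) dx ∧ dy.
  ∂Q/∂x = 3*y
  ∂P/∂y = 0
  integrand = ∂Q/∂x - ∂P/∂y = 3*y.
Integrating over R: integral_0^1 integral_0^1 (3*y) dx dy = 3/2.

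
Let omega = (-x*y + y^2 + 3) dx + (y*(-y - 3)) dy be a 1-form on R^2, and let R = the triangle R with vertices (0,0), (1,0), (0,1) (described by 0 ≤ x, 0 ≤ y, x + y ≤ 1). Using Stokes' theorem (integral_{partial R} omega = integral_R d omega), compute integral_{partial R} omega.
integral_(partial R) omega = -1/6

Stokes: integral_partial_R omega = integral_R d omega with d omega = (∂Q/∂x - ∂P/∂y) dx ∧ dy.
  ∂Q/∂x = 0
  ∂P/∂y = -x + 2*y
  integrand = ∂Q/∂x - ∂P/∂y = x - 2*y.
Integrating over R: integral_0^1 integral_0^{1-x} (x - 2*y) dy dx = -1/6.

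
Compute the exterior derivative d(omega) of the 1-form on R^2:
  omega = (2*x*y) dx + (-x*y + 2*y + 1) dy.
d(omega) = (-2*x - y) dx ∧ dy

For a 1-form omega = sum_i f_i dx_i, the exterior derivative is
  d(omega) = sum_{i < j} (∂f_j/∂x_i - ∂f_i/∂x_j) dx_i ∧ dx_j.
  coefficient of dx ∧ dy: ∂f_2/∂x - ∂f_1/∂y = ∂(-x*y + 2*y + 1)/∂x - ∂(2*x*y)/∂y = -2*x - y
Assembling: d(omega) = (-2*x - y) dx ∧ dy.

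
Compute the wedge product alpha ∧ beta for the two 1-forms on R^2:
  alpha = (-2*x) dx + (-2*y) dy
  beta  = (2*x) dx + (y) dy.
alpha ∧ beta = (2*x*y) dx ∧ dy

Distribute the wedge, using dx_i ∧ dx_j = -dx_j ∧ dx_i and dx_i ∧ dx_i = 0. For each pair (i, j) with i < j, the coefficient of dx_i ∧ dx_j in alpha ∧ beta is (alpha_i * beta_j - alpha_j * beta_i). Collecting: alpha ∧ beta = (2*x*y) dx ∧ dy.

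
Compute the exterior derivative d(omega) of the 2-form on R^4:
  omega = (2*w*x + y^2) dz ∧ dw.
d(omega) = (2*w) dx ∧ dz ∧ dw + (2*y) dy ∧ dz ∧ dw

For a 2-form omega = sum_{i<j} g_{ij} dx_i ∧ dx_j, the exterior derivative is
  d(omega) = sum_{i<j} d(g_{ij}) ∧ dx_i ∧ dx_j = sum_{i<j, k} (∂g_{ij}/∂x_k) dx_k ∧ dx_i ∧ dx_j.
Expand each term, using dx_k ∧ dx_i ∧ dx_j = sgn(permutation) dx_{(a)} ∧ dx_{(b)} ∧ dx_{(c)} with (a < b < c) sorted:
  d(2*w*x + y^2) includes (∂/∂x)(2*w*x + y^2) dx = (2*w) dx, which multiplied by dz ∧ dw gives (2*w) dx ∧ dz ∧ dw
  d(2*w*x + y^2) includes (∂/∂y)(2*w*x + y^2) dy = (2*y) dy, which multiplied by dz ∧ dw gives (2*y) dy ∧ dz ∧ dw
Collecting like 3-forms: d(omega) = (2*w) dx ∧ dz ∧ dw + (2*y) dy ∧ dz ∧ dw.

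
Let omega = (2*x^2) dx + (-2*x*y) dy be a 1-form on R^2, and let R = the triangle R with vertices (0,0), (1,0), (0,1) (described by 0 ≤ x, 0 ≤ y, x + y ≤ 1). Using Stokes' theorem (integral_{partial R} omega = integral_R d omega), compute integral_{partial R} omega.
integral_(partial R) omega = -1/3

Stokes: integral_partial_R omega = integral_R d omega with d omega = (∂Q/∂x - ∂P/∂y) dx ∧ dy.
  ∂Q/∂x = -2*y
  ∂P/∂y = 0
  integrand = ∂Q/∂x - ∂P/∂y = -2*y.
Integrating over R: integral_0^1 integral_0^{1-x} (-2*y) dy dx = -1/3.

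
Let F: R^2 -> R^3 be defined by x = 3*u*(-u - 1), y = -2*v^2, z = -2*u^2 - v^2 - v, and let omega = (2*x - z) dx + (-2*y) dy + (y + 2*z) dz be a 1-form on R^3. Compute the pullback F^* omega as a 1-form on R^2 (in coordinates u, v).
F^* omega = (40*u^3 + 48*u^2 + 10*u*v^2 + 2*u*v + 18*u - 3*v^2 - 3*v) du + (8*u^2*v + 4*u^2 - 8*v^3 + 8*v^2 + 2*v) dv

Using F^*(f dg) = (f ∘ F) d(g ∘ F), substitute each coordinate x_i by F_i(u, v) in f_i, and replace dx_i by d F_i = (∂F_i/∂u) du + (∂F_i/∂v) dv.
  For the x component: f_1(F) = -4*u^2 - 6*u + v^2 + v; d F_1 = (-6*u - 3) du + (0) dv
  For the y component: f_2(F) = 4*v^2; d F_2 = (0) du + (-4*v) dv
  For the z component: f_3(F) = -4*u^2 - 4*v^2 - 2*v; d F_3 = (-4*u) du + (-2*v - 1) dv
Combining and collecting du, dv coefficients:
  coeff of du: 40*u^3 + 48*u^2 + 10*u*v^2 + 2*u*v + 18*u - 3*v^2 - 3*v
  coeff of dv: 8*u^2*v + 4*u^2 - 8*v^3 + 8*v^2 + 2*v
F^* omega = (40*u^3 + 48*u^2 + 10*u*v^2 + 2*u*v + 18*u - 3*v^2 - 3*v) du + (8*u^2*v + 4*u^2 - 8*v^3 + 8*v^2 + 2*v) dv.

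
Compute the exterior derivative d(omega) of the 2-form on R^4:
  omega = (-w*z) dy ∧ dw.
d(omega) = (w) dy ∧ dz ∧ dw

For a 2-form omega = sum_{i<j} g_{ij} dx_i ∧ dx_j, the exterior derivative is
  d(omega) = sum_{i<j} d(g_{ij}) ∧ dx_i ∧ dx_j = sum_{i<j, k} (∂g_{ij}/∂x_k) dx_k ∧ dx_i ∧ dx_j.
Expand each term, using dx_k ∧ dx_i ∧ dx_j = sgn(permutation) dx_{(a)} ∧ dx_{(b)} ∧ dx_{(c)} with (a < b < c) sorted:
  d(-w*z) includes (∂/∂z)(-w*z) dz = (-w) dz, which multiplied by dy ∧ dw gives (w) dy ∧ dz ∧ dw
Collecting like 3-forms: d(omega) = (w) dy ∧ dz ∧ dw.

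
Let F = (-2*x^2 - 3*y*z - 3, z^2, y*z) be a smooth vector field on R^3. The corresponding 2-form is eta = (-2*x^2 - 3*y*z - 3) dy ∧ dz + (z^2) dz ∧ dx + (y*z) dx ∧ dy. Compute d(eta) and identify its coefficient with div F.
d(eta) = (-4*x + y) dx ∧ dy ∧ dz; div F = -4*x + y

For a 2-form in R^3 of the form above, applying d gives a 3-form with coefficient ∂P/∂x + ∂Q/∂y + ∂R/∂z:
  ∂P/∂x = -4*x
  ∂Q/∂y = 0
  ∂R/∂z = y
Sum = -4*x + y, which is exactly div F.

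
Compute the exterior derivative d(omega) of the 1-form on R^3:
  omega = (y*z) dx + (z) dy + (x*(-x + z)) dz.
d(omega) = (-z) dx ∧ dy + (-2*x - y + z) dx ∧ dz + (-1) dy ∧ dz

For a 1-form omega = sum_i f_i dx_i, the exterior derivative is
  d(omega) = sum_{i < j} (∂f_j/∂x_i - ∂f_i/∂x_j) dx_i ∧ dx_j.
  coefficient of dx ∧ dy: ∂f_2/∂x - ∂f_1/∂y = ∂(z)/∂x - ∂(y*z)/∂y = -z
  coefficient of dx ∧ dz: ∂f_3/∂x - ∂f_1/∂z = ∂(x*(-x + z))/∂x - ∂(y*z)/∂z = -2*x - y + z
  coefficient of dy ∧ dz: ∂f_3/∂y - ∂f_2/∂z = ∂(x*(-x + z))/∂y - ∂(z)/∂z = -1
Assembling: d(omega) = (-z) dx ∧ dy + (-2*x - y + z) dx ∧ dz + (-1) dy ∧ dz.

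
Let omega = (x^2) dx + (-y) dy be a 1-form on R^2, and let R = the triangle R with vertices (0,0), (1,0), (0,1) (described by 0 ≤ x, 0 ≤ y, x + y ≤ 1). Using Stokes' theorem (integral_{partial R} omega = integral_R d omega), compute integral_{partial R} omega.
integral_(partial R) omega = 0

Stokes: integral_partial_R omega = integral_R d omega with d omega = (∂Q/∂x - ∂P/∂y) dx ∧ dy.
  ∂Q/∂x = 0
  ∂P/∂y = 0
  integrand = ∂Q/∂x - ∂P/∂y = 0.
Integrating over R: integral_0^1 integral_0^{1-x} (0) dy dx = 0.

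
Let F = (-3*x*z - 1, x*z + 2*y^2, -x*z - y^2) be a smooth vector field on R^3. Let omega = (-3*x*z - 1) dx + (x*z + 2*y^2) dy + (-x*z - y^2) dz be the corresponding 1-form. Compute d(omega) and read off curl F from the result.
d(omega) = (-x - 2*y) dy ∧ dz + (-3*x + z) dz ∧ dx + (z) dx ∧ dy; curl F = (-x - 2*y, -3*x + z, z)

d omega = sum_{i<j} (∂f_j/∂x_i - ∂f_i/∂x_j) dx_i ∧ dx_j. Under the identification (dy ∧ dz, dz ∧ dx, dx ∧ dy) ↔ (e_x, e_y, e_z), the coefficients are exactly the components of curl F. Compute:
  ∂R/∂y - ∂Q/∂z = (-2*y) - (x) = -x - 2*y
  ∂P/∂z - ∂R/∂x = (-3*x) - (-z) = -3*x + z
  ∂Q/∂x - ∂P/∂y = (z) - (0) = z.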